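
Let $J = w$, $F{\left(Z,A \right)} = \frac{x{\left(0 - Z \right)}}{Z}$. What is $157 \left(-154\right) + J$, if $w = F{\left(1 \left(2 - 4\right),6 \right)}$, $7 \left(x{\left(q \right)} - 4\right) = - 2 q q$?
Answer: $- \frac{169256}{7} \approx -24179.0$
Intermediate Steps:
$x{\left(q \right)} = 4 - \frac{2 q^{2}}{7}$ ($x{\left(q \right)} = 4 + \frac{- 2 q q}{7} = 4 + \frac{\left(-2\right) q^{2}}{7} = 4 - \frac{2 q^{2}}{7}$)
$F{\left(Z,A \right)} = \frac{4 - \frac{2 Z^{2}}{7}}{Z}$ ($F{\left(Z,A \right)} = \frac{4 - \frac{2 \left(0 - Z\right)^{2}}{7}}{Z} = \frac{4 - \frac{2 \left(- Z\right)^{2}}{7}}{Z} = \frac{4 - \frac{2 Z^{2}}{7}}{Z}$)
$w = - \frac{10}{7}$ ($w = \frac{4}{1 \left(2 - 4\right)} - \frac{2 \cdot 1 \left(2 - 4\right)}{7} = \frac{4}{1 \left(-2\right)} - \frac{2 \cdot 1 \left(-2\right)}{7} = \frac{4}{-2} - - \frac{4}{7} = 4 \left(- \frac{1}{2}\right) + \frac{4}{7} = -2 + \frac{4}{7} = - \frac{10}{7} \approx -1.4286$)
$J = - \frac{10}{7} \approx -1.4286$
$157 \left(-154\right) + J = 157 \left(-154\right) - \frac{10}{7} = -24178 - \frac{10}{7} = - \frac{169256}{7}$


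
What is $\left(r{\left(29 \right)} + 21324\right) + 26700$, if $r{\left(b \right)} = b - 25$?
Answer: $48028$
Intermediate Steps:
$r{\left(b \right)} = -25 + b$ ($r{\left(b \right)} = b - 25 = -25 + b$)
$\left(r{\left(29 \right)} + 21324\right) + 26700 = \left(\left(-25 + 29\right) + 21324\right) + 26700 = \left(4 + 21324\right) + 26700 = 21328 + 26700 = 48028$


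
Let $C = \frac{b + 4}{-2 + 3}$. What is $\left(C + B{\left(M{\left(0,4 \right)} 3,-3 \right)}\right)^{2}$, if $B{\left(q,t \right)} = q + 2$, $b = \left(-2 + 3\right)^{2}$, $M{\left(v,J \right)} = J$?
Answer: $361$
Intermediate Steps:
$b = 1$ ($b = 1^{2} = 1$)
$B{\left(q,t \right)} = 2 + q$
$C = 5$ ($C = \frac{1 + 4}{-2 + 3} = \frac{5}{1} = 5 \cdot 1 = 5$)
$\left(C + B{\left(M{\left(0,4 \right)} 3,-3 \right)}\right)^{2} = \left(5 + \left(2 + 4 \cdot 3\right)\right)^{2} = \left(5 + \left(2 + 12\right)\right)^{2} = \left(5 + 14\right)^{2} = 19^{2} = 361$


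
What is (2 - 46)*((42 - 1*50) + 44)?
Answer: -1584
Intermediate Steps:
(2 - 46)*((42 - 1*50) + 44) = -44*((42 - 50) + 44) = -44*(-8 + 44) = -44*36 = -1584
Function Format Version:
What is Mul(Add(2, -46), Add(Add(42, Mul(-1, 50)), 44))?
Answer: -1584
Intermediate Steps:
Mul(Add(2, -46), Add(Add(42, Mul(-1, 50)), 44)) = Mul(-44, Add(Add(42, -50), 44)) = Mul(-44, Add(-8, 44)) = Mul(-44, 36) = -1584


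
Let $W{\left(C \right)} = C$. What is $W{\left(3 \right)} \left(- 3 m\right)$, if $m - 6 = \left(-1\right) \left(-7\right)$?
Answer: $-117$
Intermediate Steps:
$m = 13$ ($m = 6 - -7 = 6 + 7 = 13$)
$W{\left(3 \right)} \left(- 3 m\right) = 3 \left(\left(-3\right) 13\right) = 3 \left(-39\right) = -117$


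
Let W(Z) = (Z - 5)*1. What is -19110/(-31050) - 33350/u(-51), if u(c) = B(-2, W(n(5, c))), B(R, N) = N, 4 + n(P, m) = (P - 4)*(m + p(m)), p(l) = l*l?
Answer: -10966211/876645 ≈ -12.509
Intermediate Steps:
p(l) = l²
n(P, m) = -4 + (-4 + P)*(m + m²) (n(P, m) = -4 + (P - 4)*(m + m²) = -4 + (-4 + P)*(m + m²))
W(Z) = -5 + Z (W(Z) = (-5 + Z)*1 = -5 + Z)
u(c) = -9 + c + c² (u(c) = -5 + (-4 - 4*c - 4*c² + 5*c + 5*c²) = -5 + (-4 + c + c²) = -9 + c + c²)
-19110/(-31050) - 33350/u(-51) = -19110/(-31050) - 33350/(-9 - 51 + (-51)²) = -19110*(-1/31050) - 33350/(-9 - 51 + 2601) = 637/1035 - 33350/2541 = -10966211/876645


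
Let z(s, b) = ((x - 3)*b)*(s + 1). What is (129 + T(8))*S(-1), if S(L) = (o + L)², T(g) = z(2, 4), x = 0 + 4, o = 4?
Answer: 1269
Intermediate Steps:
x = 4
z(s, b) = b*(1 + s) (z(s, b) = ((4 - 3)*b)*(s + 1) = (1*b)*(1 + s) = b*(1 + s))
T(g) = 12 (T(g) = 4*(1 + 2) = 4*3 = 12)
S(L) = (4 + L)²
(129 + T(8))*S(-1) = (129 + 12)*(4 - 1)² = 141*3² = 141*9 = 1269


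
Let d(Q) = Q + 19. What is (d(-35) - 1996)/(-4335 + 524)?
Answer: 2012/3811 ≈ 0.52795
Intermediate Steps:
d(Q) = 19 + Q
(d(-35) - 1996)/(-4335 + 524) = ((19 - 35) - 1996)/(-4335 + 524) = (-16 - 1996)/(-3811) = -2012*(-1/3811) = 2012/3811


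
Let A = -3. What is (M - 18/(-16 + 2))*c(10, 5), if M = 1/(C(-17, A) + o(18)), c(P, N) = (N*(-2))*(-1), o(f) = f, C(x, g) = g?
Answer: 284/21 ≈ 13.524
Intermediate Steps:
c(P, N) = 2*N (c(P, N) = -2*N*(-1) = 2*N)
M = 1/15 (M = 1/(-3 + 18) = 1/15 ≈ 0.066667)
(M - 18/(-16 + 2))*c(10, 5) = (1/15 - 18/(-16 + 2))*(2*5) = (1/15 - 18/(-14))*10 = (1/15 - 1/14*(-18))*10 = (1/15 + 9/7)*10 = (142/105)*10 = 284/21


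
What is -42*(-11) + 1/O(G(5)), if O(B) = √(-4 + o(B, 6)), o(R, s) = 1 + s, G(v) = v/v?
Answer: 462 + √3/3 ≈ 462.58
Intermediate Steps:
G(v) = 1
O(B) = √3 (O(B) = √(-4 + (1 + 6)) = √(-4 + 7) = √3)
-42*(-11) + 1/O(G(5)) = -42*(-11) + 1/(√3) = 462 + √3/3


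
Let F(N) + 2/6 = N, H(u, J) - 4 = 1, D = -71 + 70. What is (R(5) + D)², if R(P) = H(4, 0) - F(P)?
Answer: 4/9 ≈ 0.44444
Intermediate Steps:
D = -1
H(u, J) = 5 (H(u, J) = 4 + 1 = 5)
F(N) = -⅓ + N
R(P) = 16/3 - P (R(P) = 5 - (-⅓ + P) = 5 + (⅓ - P) = 16/3 - P)
(R(5) + D)² = ((16/3 - 1*5) - 1)² = ((16/3 - 5) - 1)² = (⅓ - 1)² = (-⅔)² = 4/9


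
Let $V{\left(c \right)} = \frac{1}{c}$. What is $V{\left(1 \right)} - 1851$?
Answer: $-1850$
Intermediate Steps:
$V{\left(1 \right)} - 1851 = 1^{-1} - 1851 = 1 - 1851 = -1850$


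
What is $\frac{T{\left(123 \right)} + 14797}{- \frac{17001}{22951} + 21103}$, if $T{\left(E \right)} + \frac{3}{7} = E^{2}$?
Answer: $\frac{4807752529}{3390225664} \approx 1.4181$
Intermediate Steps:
$T{\left(E \right)} = - \frac{3}{7} + E^{2}$
$\frac{T{\left(123 \right)} + 14797}{- \frac{17001}{22951} + 21103} = \frac{\left(- \frac{3}{7} + 123^{2}\right) + 14797}{- \frac{17001}{22951} + 21103} = \frac{\left(- \frac{3}{7} + 15129\right) + 14797}{\left(-17001\right) \frac{1}{22951} + 21103} = \frac{\frac{105900}{7} + 14797}{- \frac{17001}{22951} + 21103} = \frac{209479}{7 \cdot \frac{484317952}{22951}} = \frac{209479}{7} \cdot \frac{22951}{484317952} = \frac{4807752529}{3390225664}$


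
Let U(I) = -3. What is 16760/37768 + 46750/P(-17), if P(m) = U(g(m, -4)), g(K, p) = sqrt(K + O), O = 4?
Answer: -220700465/14163 ≈ -15583.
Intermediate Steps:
g(K, p) = sqrt(4 + K) (g(K, p) = sqrt(K + 4) = sqrt(4 + K))
P(m) = -3
16760/37768 + 46750/P(-17) = 16760/37768 + 46750/(-3) = 16760*(1/37768) + 46750*(-1/3) = 2095/4721 - 46750/3 = -220700465/14163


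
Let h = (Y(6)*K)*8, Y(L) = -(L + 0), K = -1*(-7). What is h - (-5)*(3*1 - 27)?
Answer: -456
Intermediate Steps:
K = 7
Y(L) = -L
h = -336 (h = (-1*6*7)*8 = -6*7*8 = -42*8 = -336)
h - (-5)*(3*1 - 27) = -336 - (-5)*(3*1 - 27) = -336 - (-5)*(3 - 27) = -336 - (-5)*(-24) = -336 - 1*120 = -336 - 120 = -456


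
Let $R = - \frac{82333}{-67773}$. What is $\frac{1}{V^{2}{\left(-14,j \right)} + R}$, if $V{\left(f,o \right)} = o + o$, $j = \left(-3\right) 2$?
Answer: $\frac{67773}{9841645} \approx 0.0068863$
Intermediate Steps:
$j = -6$
$V{\left(f,o \right)} = 2 o$
$R = \frac{82333}{67773}$ ($R = \left(-82333\right) \left(- \frac{1}{67773}\right) = \frac{82333}{67773} \approx 1.2148$)
$\frac{1}{V^{2}{\left(-14,j \right)} + R} = \frac{1}{\left(2 \left(-6\right)\right)^{2} + \frac{82333}{67773}} = \frac{1}{\left(-12\right)^{2} + \frac{82333}{67773}} = \frac{1}{144 + \frac{82333}{67773}} = \frac{1}{\frac{9841645}{67773}} = \frac{67773}{9841645}$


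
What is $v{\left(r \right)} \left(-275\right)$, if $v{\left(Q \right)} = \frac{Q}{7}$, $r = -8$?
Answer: $\frac{2200}{7} \approx 314.29$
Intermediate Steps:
$v{\left(Q \right)} = \frac{Q}{7}$ ($v{\left(Q \right)} = Q \frac{1}{7} = \frac{Q}{7}$)
$v{\left(r \right)} \left(-275\right) = \frac{1}{7} \left(-8\right) \left(-275\right) = \left(- \frac{8}{7}\right) \left(-275\right) = \frac{2200}{7}$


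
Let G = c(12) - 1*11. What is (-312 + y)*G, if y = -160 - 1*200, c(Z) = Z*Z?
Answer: -89376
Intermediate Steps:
c(Z) = Z²
y = -360 (y = -160 - 200 = -360)
G = 133 (G = 12² - 1*11 = 144 - 11 = 133)
(-312 + y)*G = (-312 - 360)*133 = -672*133 = -89376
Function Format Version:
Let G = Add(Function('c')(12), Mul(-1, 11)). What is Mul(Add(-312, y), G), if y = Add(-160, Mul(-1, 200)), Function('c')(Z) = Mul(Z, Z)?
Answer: -89376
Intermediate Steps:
Function('c')(Z) = Pow(Z, 2)
y = -360 (y = Add(-160, -200) = -360)
G = 133 (G = Add(Pow(12, 2), Mul(-1, 11)) = Add(144, -11) = 133)
Mul(Add(-312, y), G) = Mul(Add(-312, -360), 133) = Mul(-672, 133) = -89376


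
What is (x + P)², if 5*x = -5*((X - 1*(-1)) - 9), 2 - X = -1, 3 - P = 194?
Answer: 34596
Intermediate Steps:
P = -191 (P = 3 - 1*194 = 3 - 194 = -191)
X = 3 (X = 2 - 1*(-1) = 2 + 1 = 3)
x = 5 (x = (-5*((3 - 1*(-1)) - 9))/5 = (-5*((3 + 1) - 9))/5 = (-5*(4 - 9))/5 = (-5*(-5))/5 = (⅕)*25 = 5)
(x + P)² = (5 - 191)² = (-186)² = 34596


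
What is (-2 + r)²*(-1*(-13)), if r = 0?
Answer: 52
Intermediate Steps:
(-2 + r)²*(-1*(-13)) = (-2 + 0)²*(-1*(-13)) = (-2)²*13 = 4*13 = 52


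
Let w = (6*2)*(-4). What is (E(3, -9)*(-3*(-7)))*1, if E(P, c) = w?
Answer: -1008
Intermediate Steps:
w = -48 (w = 12*(-4) = -48)
E(P, c) = -48
(E(3, -9)*(-3*(-7)))*1 = -(-144)*(-7)*1 = -48*21*1 = -1008*1 = -1008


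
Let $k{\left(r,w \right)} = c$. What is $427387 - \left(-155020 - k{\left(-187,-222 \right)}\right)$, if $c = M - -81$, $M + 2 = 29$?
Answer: $582515$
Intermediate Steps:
$M = 27$ ($M = -2 + 29 = 27$)
$c = 108$ ($c = 27 - -81 = 27 + 81 = 108$)
$k{\left(r,w \right)} = 108$
$427387 - \left(-155020 - k{\left(-187,-222 \right)}\right) = 427387 - \left(-155020 - 108\right) = 427387 - -155128 = 427387 + 155128 = 582515$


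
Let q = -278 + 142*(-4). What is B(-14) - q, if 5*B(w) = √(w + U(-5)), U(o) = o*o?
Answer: 846 + √11/5 ≈ 846.66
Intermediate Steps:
U(o) = o²
B(w) = √(25 + w)/5 (B(w) = √(w + (-5)²)/5 = √(w + 25)/5 = √(25 + w)/5)
q = -846 (q = -278 - 568 = -846)
B(-14) - q = √(25 - 14)/5 - 1*(-846) = √11/5 + 846 = 846 + √11/5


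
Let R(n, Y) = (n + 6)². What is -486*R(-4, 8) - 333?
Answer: -2277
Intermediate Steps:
R(n, Y) = (6 + n)²
-486*R(-4, 8) - 333 = -486*(6 - 4)² - 333 = -486*2² - 333 = -486*4 - 333 = -1944 - 333 = -2277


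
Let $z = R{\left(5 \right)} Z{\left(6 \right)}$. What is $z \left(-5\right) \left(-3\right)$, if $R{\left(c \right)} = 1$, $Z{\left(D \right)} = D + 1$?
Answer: $105$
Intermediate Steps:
$Z{\left(D \right)} = 1 + D$
$z = 7$ ($z = 1 \left(1 + 6\right) = 1 \cdot 7 = 7$)
$z \left(-5\right) \left(-3\right) = 7 \left(-5\right) \left(-3\right) = \left(-35\right) \left(-3\right) = 105$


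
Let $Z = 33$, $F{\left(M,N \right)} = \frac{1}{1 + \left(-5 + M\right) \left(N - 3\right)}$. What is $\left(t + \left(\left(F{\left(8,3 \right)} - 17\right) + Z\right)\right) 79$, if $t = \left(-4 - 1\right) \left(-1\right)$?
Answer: $1738$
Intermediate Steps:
$F{\left(M,N \right)} = \frac{1}{1 + \left(-5 + M\right) \left(-3 + N\right)}$
$t = 5$ ($t = \left(-5\right) \left(-1\right) = 5$)
$\left(t + \left(\left(F{\left(8,3 \right)} - 17\right) + Z\right)\right) 79 = \left(5 + \left(\left(\frac{1}{16 - 15 - 24 + 8 \cdot 3} - 17\right) + 33\right)\right) 79 = \left(5 + \left(\left(\frac{1}{16 - 15 - 24 + 24} - 17\right) + 33\right)\right) 79 = \left(5 + \left(\left(1^{-1} - 17\right) + 33\right)\right) 79 = \left(5 + \left(\left(1 - 17\right) + 33\right)\right) 79 = \left(5 + \left(-16 + 33\right)\right) 79 = \left(5 + 17\right) 79 = 22 \cdot 79 = 1738$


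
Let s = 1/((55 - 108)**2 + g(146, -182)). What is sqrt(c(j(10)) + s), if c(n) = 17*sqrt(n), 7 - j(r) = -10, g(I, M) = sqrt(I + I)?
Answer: sqrt(1 + 34*sqrt(1241) + 47753*sqrt(17))/sqrt(2809 + 2*sqrt(73)) ≈ 8.3722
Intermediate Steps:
g(I, M) = sqrt(2)*sqrt(I) (g(I, M) = sqrt(2*I) = sqrt(2)*sqrt(I))
j(r) = 17 (j(r) = 7 - 1*(-10) = 7 + 10 = 17)
s = 1/(2809 + 2*sqrt(73)) (s = 1/((55 - 108)**2 + sqrt(2)*sqrt(146)) = 1/((-53)**2 + 2*sqrt(73)) = 1/(2809 + 2*sqrt(73)) ≈ 0.00035385)
sqrt(c(j(10)) + s) = sqrt(17*sqrt(17) + (2809/7890189 - 2*sqrt(73)/7890189)) = sqrt(2809/7890189 + 17*sqrt(17) - 2*sqrt(73)/7890189)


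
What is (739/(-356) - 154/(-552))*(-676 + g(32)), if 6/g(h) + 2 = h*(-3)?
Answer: 731079763/601818 ≈ 1214.8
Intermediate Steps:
g(h) = 6/(-2 - 3*h) (g(h) = 6/(-2 + h*(-3)) = 6/(-2 - 3*h))
(739/(-356) - 154/(-552))*(-676 + g(32)) = (739/(-356) - 154/(-552))*(-676 - 6/(2 + 3*32)) = (739*(-1/356) - 154*(-1/552))*(-676 - 6/(2 + 96)) = (-739/356 + 77/276)*(-676 - 6/98) = -22069*(-676 - 6*1/98)/12282 = -22069*(-676 - 3/49)/12282 = -22069/12282*(-33127/49) = 731079763/601818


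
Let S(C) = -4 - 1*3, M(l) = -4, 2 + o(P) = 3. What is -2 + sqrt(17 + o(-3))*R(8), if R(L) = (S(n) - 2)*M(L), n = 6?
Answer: -2 + 108*sqrt(2) ≈ 150.74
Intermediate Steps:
o(P) = 1 (o(P) = -2 + 3 = 1)
S(C) = -7 (S(C) = -4 - 3 = -7)
R(L) = 36 (R(L) = (-7 - 2)*(-4) = -9*(-4) = 36)
-2 + sqrt(17 + o(-3))*R(8) = -2 + sqrt(17 + 1)*36 = -2 + sqrt(18)*36 = -2 + (3*sqrt(2))*36 = -2 + 108*sqrt(2)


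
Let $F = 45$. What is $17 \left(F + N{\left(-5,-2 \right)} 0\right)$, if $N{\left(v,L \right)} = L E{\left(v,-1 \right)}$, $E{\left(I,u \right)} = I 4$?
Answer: $765$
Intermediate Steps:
$E{\left(I,u \right)} = 4 I$
$N{\left(v,L \right)} = 4 L v$ ($N{\left(v,L \right)} = L 4 v = 4 L v$)
$17 \left(F + N{\left(-5,-2 \right)} 0\right) = 17 \left(45 + 4 \left(-2\right) \left(-5\right) 0\right) = 17 \left(45 + 40 \cdot 0\right) = 17 \left(45 + 0\right) = 17 \cdot 45 = 765$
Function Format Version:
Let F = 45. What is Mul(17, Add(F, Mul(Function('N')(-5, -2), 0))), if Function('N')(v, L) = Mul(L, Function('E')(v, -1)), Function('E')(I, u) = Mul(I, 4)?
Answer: 765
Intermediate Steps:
Function('E')(I, u) = Mul(4, I)
Function('N')(v, L) = Mul(4, L, v) (Function('N')(v, L) = Mul(L, Mul(4, v)) = Mul(4, L, v))
Mul(17, Add(F, Mul(Function('N')(-5, -2), 0))) = Mul(17, Add(45, Mul(Mul(4, -2, -5), 0))) = Mul(17, Add(45, Mul(40, 0))) = Mul(17, Add(45, 0)) = Mul(17, 45) = 765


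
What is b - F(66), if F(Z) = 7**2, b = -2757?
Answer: -2806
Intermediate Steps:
F(Z) = 49
b - F(66) = -2757 - 1*49 = -2757 - 49 = -2806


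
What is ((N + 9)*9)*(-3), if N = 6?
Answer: -405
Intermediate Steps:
((N + 9)*9)*(-3) = ((6 + 9)*9)*(-3) = (15*9)*(-3) = 135*(-3) = -405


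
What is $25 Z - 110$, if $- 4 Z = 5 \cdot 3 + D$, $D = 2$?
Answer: $- \frac{865}{4} \approx -216.25$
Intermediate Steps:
$Z = - \frac{17}{4}$ ($Z = - \frac{5 \cdot 3 + 2}{4} = - \frac{15 + 2}{4} = \left(- \frac{1}{4}\right) 17 = - \frac{17}{4} \approx -4.25$)
$25 Z - 110 = 25 \left(- \frac{17}{4}\right) - 110 = - \frac{425}{4} - 110 = - \frac{865}{4}$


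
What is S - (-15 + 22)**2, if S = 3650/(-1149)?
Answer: -59951/1149 ≈ -52.177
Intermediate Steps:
S = -3650/1149 (S = 3650*(-1/1149) = -3650/1149 ≈ -3.1767)
S - (-15 + 22)**2 = -3650/1149 - (-15 + 22)**2 = -3650/1149 - 1*7**2 = -3650/1149 - 1*49 = -3650/1149 - 49 = -59951/1149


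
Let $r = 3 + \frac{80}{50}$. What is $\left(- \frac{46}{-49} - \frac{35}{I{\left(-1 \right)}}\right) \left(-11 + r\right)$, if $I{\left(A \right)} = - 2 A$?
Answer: $\frac{25968}{245} \approx 105.99$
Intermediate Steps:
$r = \frac{23}{5}$ ($r = 3 + 80 \cdot \frac{1}{50} = 3 + \frac{8}{5} = \frac{23}{5} \approx 4.6$)
$\left(- \frac{46}{-49} - \frac{35}{I{\left(-1 \right)}}\right) \left(-11 + r\right) = \left(- \frac{46}{-49} - \frac{35}{\left(-2\right) \left(-1\right)}\right) \left(-11 + \frac{23}{5}\right) = \left(\left(-46\right) \left(- \frac{1}{49}\right) - \frac{35}{2}\right) \left(- \frac{32}{5}\right) = \left(\frac{46}{49} - \frac{35}{2}\right) \left(- \frac{32}{5}\right) = \left(- \frac{1623}{98}\right) \left(- \frac{32}{5}\right) = \frac{25968}{245}$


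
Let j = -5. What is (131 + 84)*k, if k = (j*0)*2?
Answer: 0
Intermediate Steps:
k = 0 (k = -5*0*2 = 0*2 = 0)
(131 + 84)*k = (131 + 84)*0 = 215*0 = 0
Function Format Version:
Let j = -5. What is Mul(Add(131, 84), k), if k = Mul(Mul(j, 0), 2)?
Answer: 0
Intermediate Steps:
k = 0 (k = Mul(Mul(-5, 0), 2) = Mul(0, 2) = 0)
Mul(Add(131, 84), k) = Mul(Add(131, 84), 0) = Mul(215, 0) = 0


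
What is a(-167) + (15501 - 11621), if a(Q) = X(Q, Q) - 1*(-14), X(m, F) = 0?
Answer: 3894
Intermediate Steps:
a(Q) = 14 (a(Q) = 0 - 1*(-14) = 0 + 14 = 14)
a(-167) + (15501 - 11621) = 14 + (15501 - 11621) = 14 + 3880 = 3894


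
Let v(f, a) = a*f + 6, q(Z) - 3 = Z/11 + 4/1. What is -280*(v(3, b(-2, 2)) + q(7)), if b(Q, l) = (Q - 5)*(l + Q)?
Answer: -42000/11 ≈ -3818.2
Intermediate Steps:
q(Z) = 7 + Z/11 (q(Z) = 3 + (Z/11 + 4/1) = 3 + (Z*(1/11) + 4*1) = 3 + (Z/11 + 4) = 3 + (4 + Z/11) = 7 + Z/11)
b(Q, l) = (-5 + Q)*(Q + l)
v(f, a) = 6 + a*f
-280*(v(3, b(-2, 2)) + q(7)) = -280*((6 + ((-2)² - 5*(-2) - 5*2 - 2*2)*3) + (7 + (1/11)*7)) = -280*((6 + (4 + 10 - 10 - 4)*3) + (7 + 7/11)) = -280*((6 + 0*3) + 84/11) = -280*((6 + 0) + 84/11) = -280*(6 + 84/11) = -280*150/11 = -42000/11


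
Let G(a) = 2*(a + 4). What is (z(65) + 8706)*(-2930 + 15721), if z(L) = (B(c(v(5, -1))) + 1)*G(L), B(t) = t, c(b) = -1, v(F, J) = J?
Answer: 111358446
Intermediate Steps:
G(a) = 8 + 2*a (G(a) = 2*(4 + a) = 8 + 2*a)
z(L) = 0 (z(L) = (-1 + 1)*(8 + 2*L) = 0*(8 + 2*L) = 0)
(z(65) + 8706)*(-2930 + 15721) = (0 + 8706)*(-2930 + 15721) = 8706*12791 = 111358446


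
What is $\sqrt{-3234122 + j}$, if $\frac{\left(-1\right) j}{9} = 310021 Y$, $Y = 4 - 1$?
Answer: $i \sqrt{11604689} \approx 3406.6 i$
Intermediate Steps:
$Y = 3$
$j = -8370567$ ($j = - 9 \cdot 310021 \cdot 3 = \left(-9\right) 930063 = -8370567$)
$\sqrt{-3234122 + j} = \sqrt{-3234122 - 8370567} = \sqrt{-11604689} = i \sqrt{11604689}$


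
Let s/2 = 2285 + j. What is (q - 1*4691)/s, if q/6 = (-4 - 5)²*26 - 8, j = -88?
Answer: 7897/4394 ≈ 1.7972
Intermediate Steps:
q = 12588 (q = 6*((-4 - 5)²*26 - 8) = 6*((-9)²*26 - 8) = 6*(81*26 - 8) = 6*(2106 - 8) = 6*2098 = 12588)
s = 4394 (s = 2*(2285 - 88) = 2*2197 = 4394)
(q - 1*4691)/s = (12588 - 1*4691)/4394 = (12588 - 4691)*(1/4394) = 7897*(1/4394) = 7897/4394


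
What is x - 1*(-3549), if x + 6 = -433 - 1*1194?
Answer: 1916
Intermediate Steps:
x = -1633 (x = -6 + (-433 - 1*1194) = -6 + (-433 - 1194) = -6 - 1627 = -1633)
x - 1*(-3549) = -1633 - 1*(-3549) = -1633 + 3549 = 1916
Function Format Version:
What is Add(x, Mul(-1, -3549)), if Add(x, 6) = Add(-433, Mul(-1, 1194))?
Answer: 1916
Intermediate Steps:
x = -1633 (x = Add(-6, Add(-433, Mul(-1, 1194))) = Add(-6, Add(-433, -1194)) = Add(-6, -1627) = -1633)
Add(x, Mul(-1, -3549)) = Add(-1633, Mul(-1, -3549)) = Add(-1633, 3549) = 1916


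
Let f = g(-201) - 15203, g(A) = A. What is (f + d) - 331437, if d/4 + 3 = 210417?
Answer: 494815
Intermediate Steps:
d = 841656 (d = -12 + 4*210417 = -12 + 841668 = 841656)
f = -15404 (f = -201 - 15203 = -15404)
(f + d) - 331437 = (-15404 + 841656) - 331437 = 826252 - 331437 = 494815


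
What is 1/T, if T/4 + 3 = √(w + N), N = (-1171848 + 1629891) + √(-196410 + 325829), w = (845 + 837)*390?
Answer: -1/(12 - 4*√(1114023 + √129419)) ≈ 0.00023750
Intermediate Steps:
w = 655980 (w = 1682*390 = 655980)
N = 458043 + √129419 ≈ 4.5840e+5
T = -12 + 4*√(1114023 + √129419) (T = -12 + 4*√(655980 + (458043 + √129419)) = -12 + 4*√(1114023 + √129419) ≈ 4210.6)
1/T = 1/(-12 + 4*√(1114023 + √129419))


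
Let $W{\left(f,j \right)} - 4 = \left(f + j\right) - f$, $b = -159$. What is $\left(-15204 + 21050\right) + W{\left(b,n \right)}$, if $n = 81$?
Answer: $5931$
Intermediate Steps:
$W{\left(f,j \right)} = 4 + j$ ($W{\left(f,j \right)} = 4 + \left(\left(f + j\right) - f\right) = 4 + j$)
$\left(-15204 + 21050\right) + W{\left(b,n \right)} = \left(-15204 + 21050\right) + \left(4 + 81\right) = 5846 + 85 = 5931$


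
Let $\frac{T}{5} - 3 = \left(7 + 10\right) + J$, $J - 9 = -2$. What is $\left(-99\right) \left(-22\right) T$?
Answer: $294030$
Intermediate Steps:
$J = 7$ ($J = 9 - 2 = 7$)
$T = 135$ ($T = 15 + 5 \left(\left(7 + 10\right) + 7\right) = 15 + 5 \left(17 + 7\right) = 15 + 5 \cdot 24 = 15 + 120 = 135$)
$\left(-99\right) \left(-22\right) T = \left(-99\right) \left(-22\right) 135 = 2178 \cdot 135 = 294030$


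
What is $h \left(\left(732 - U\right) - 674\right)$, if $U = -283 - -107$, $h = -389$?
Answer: $-91026$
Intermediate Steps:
$U = -176$ ($U = -283 + 107 = -176$)
$h \left(\left(732 - U\right) - 674\right) = - 389 \left(\left(732 - -176\right) - 674\right) = - 389 \left(\left(732 + 176\right) - 674\right) = - 389 \left(908 - 674\right) = \left(-389\right) 234 = -91026$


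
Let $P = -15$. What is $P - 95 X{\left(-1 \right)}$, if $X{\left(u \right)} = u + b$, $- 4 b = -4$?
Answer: $-15$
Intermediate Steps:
$b = 1$ ($b = \left(- \frac{1}{4}\right) \left(-4\right) = 1$)
$X{\left(u \right)} = 1 + u$ ($X{\left(u \right)} = u + 1 = 1 + u$)
$P - 95 X{\left(-1 \right)} = -15 - 95 \left(1 - 1\right) = -15 - 0 = -15 + 0 = -15$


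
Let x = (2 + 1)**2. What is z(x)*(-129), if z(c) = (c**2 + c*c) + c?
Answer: -22059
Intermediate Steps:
x = 9 (x = 3**2 = 9)
z(c) = c + 2*c**2 (z(c) = (c**2 + c**2) + c = 2*c**2 + c = c + 2*c**2)
z(x)*(-129) = (9*(1 + 2*9))*(-129) = (9*(1 + 18))*(-129) = (9*19)*(-129) = 171*(-129) = -22059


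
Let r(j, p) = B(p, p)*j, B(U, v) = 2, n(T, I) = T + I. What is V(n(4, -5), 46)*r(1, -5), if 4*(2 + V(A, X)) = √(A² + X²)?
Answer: -4 + √2117/2 ≈ 19.005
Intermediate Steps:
n(T, I) = I + T
r(j, p) = 2*j
V(A, X) = -2 + √(A² + X²)/4
V(n(4, -5), 46)*r(1, -5) = (-2 + √((-5 + 4)² + 46²)/4)*(2*1) = (-2 + √((-1)² + 2116)/4)*2 = (-2 + √(1 + 2116)/4)*2 = (-2 + √2117/4)*2 = -4 + √2117/2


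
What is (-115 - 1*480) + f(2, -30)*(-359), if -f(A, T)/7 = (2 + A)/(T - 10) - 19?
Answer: -485933/10 ≈ -48593.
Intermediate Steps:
f(A, T) = 133 - 7*(2 + A)/(-10 + T) (f(A, T) = -7*((2 + A)/(T - 10) - 19) = -7*((2 + A)/(-10 + T) - 19) = -7*(-19 + (2 + A)/(-10 + T)) = 133 - 7*(2 + A)/(-10 + T))
(-115 - 1*480) + f(2, -30)*(-359) = (-115 - 1*480) + (7*(-192 - 1*2 + 19*(-30))/(-10 - 30))*(-359) = (-115 - 480) + (7*(-192 - 2 - 570)/(-40))*(-359) = -595 + (7*(-1/40)*(-764))*(-359) = -595 + (1337/10)*(-359) = -595 - 479983/10 = -485933/10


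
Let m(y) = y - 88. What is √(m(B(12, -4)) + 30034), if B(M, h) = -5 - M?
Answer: 173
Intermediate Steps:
m(y) = -88 + y
√(m(B(12, -4)) + 30034) = √((-88 + (-5 - 1*12)) + 30034) = √((-88 + (-5 - 12)) + 30034) = √((-88 - 17) + 30034) = √(-105 + 30034) = √29929 = 173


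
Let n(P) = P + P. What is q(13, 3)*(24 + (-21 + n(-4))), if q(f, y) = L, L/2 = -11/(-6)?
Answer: -55/3 ≈ -18.333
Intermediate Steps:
n(P) = 2*P
L = 11/3 (L = 2*(-11/(-6)) = 2*(-11*(-⅙)) = 2*(11/6) = 11/3 ≈ 3.6667)
q(f, y) = 11/3
q(13, 3)*(24 + (-21 + n(-4))) = 11*(24 + (-21 + 2*(-4)))/3 = 11*(24 + (-21 - 8))/3 = 11*(24 - 29)/3 = (11/3)*(-5) = -55/3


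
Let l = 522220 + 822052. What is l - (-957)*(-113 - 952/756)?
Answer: 11114333/9 ≈ 1.2349e+6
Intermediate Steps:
l = 1344272
l - (-957)*(-113 - 952/756) = 1344272 - (-957)*(-113 - 952/756) = 1344272 - (-957)*(-113 - 952*1/756) = 1344272 - (-957)*(-113 - 34/27) = 1344272 - (-957)*(-3085)/27 = 1344272 - 1*984115/9 = 1344272 - 984115/9 = 11114333/9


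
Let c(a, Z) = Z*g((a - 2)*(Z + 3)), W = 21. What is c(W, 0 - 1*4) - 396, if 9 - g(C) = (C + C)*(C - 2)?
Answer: 2760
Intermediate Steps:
g(C) = 9 - 2*C*(-2 + C) (g(C) = 9 - (C + C)*(C - 2) = 9 - 2*C*(-2 + C))
c(a, Z) = Z*(9 - 2*(-2 + a)²*(3 + Z)² + 4*(-2 + a)*(3 + Z)) (c(a, Z) = Z*(9 - 2*(Z + 3)²*(a - 2)² + 4*((a - 2)*(Z + 3))) = Z*(9 - 2*(-2 + a)²*(3 + Z)² + 4*((-2 + a)*(3 + Z))) = Z*(9 - 2*(-2 + a)²*(3 + Z)² + 4*(-2 + a)*(3 + Z)))
c(W, 0 - 1*4) - 396 = (0 - 1*4)*(-15 - 8*(0 - 1*4) - 2*(-6 - 2*(0 - 1*4) + 3*21 + (0 - 1*4)*21)² + 12*21 + 4*(0 - 1*4)*21) - 396 = (0 - 4)*(-15 - 8*(0 - 4) - 2*(-6 - 2*(0 - 4) + 63 + (0 - 4)*21)² + 252 + 4*(0 - 4)*21) - 396 = -4*(-15 - 8*(-4) - 2*(-6 - 2*(-4) + 63 - 4*21)² + 252 + 4*(-4)*21) - 396 = -4*(-15 + 32 - 2*(-6 + 8 + 63 - 84)² + 252 - 336) - 396 = -4*(-15 + 32 - 2*(-19)² + 252 - 336) - 396 = -4*(-15 + 32 - 2*361 + 252 - 336) - 396 = -4*(-15 + 32 - 722 + 252 - 336) - 396 = -4*(-789) - 396 = 3156 - 396 = 2760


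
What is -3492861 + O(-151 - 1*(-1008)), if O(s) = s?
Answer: -3492004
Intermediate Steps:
-3492861 + O(-151 - 1*(-1008)) = -3492861 + (-151 - 1*(-1008)) = -3492861 + (-151 + 1008) = -3492861 + 857 = -3492004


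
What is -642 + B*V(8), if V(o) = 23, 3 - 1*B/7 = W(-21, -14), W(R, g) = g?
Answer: 2095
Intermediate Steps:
B = 119 (B = 21 - 7*(-14) = 21 + 98 = 119)
-642 + B*V(8) = -642 + 119*23 = -642 + 2737 = 2095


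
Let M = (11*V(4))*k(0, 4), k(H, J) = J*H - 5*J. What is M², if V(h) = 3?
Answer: 435600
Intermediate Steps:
k(H, J) = -5*J + H*J (k(H, J) = H*J - 5*J = -5*J + H*J)
M = -660 (M = (11*3)*(4*(-5 + 0)) = 33*(4*(-5)) = 33*(-20) = -660)
M² = (-660)² = 435600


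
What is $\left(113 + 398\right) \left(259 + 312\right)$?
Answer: $291781$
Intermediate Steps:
$\left(113 + 398\right) \left(259 + 312\right) = 511 \cdot 571 = 291781$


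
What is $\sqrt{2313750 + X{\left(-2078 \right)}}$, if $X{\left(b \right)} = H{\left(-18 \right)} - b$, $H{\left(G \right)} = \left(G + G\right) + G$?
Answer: $\sqrt{2315774} \approx 1521.8$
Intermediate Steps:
$H{\left(G \right)} = 3 G$ ($H{\left(G \right)} = 2 G + G = 3 G$)
$X{\left(b \right)} = -54 - b$ ($X{\left(b \right)} = 3 \left(-18\right) - b = -54 - b$)
$\sqrt{2313750 + X{\left(-2078 \right)}} = \sqrt{2313750 - -2024} = \sqrt{2313750 + \left(-54 + 2078\right)} = \sqrt{2313750 + 2024} = \sqrt{2315774}$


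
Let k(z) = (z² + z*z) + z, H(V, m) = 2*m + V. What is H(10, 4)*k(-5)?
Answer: 810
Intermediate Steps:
H(V, m) = V + 2*m
k(z) = z + 2*z² (k(z) = (z² + z²) + z = 2*z² + z = z + 2*z²)
H(10, 4)*k(-5) = (10 + 2*4)*(-5*(1 + 2*(-5))) = (10 + 8)*(-5*(1 - 10)) = 18*(-5*(-9)) = 18*45 = 810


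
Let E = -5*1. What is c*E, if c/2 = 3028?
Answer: -30280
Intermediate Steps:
c = 6056 (c = 2*3028 = 6056)
E = -5
c*E = 6056*(-5) = -30280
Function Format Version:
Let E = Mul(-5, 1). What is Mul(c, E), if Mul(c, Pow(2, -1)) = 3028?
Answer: -30280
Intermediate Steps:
c = 6056 (c = Mul(2, 3028) = 6056)
E = -5
Mul(c, E) = Mul(6056, -5) = -30280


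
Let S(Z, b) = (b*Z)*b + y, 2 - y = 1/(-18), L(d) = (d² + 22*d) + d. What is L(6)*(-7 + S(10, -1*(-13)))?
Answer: 879599/3 ≈ 2.9320e+5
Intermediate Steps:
L(d) = d² + 23*d
y = 37/18 (y = 2 - 1/(-18) = 2 - 1*(-1/18) = 2 + 1/18 = 37/18 ≈ 2.0556)
S(Z, b) = 37/18 + Z*b² (S(Z, b) = (b*Z)*b + 37/18 = (Z*b)*b + 37/18 = Z*b² + 37/18 = 37/18 + Z*b²)
L(6)*(-7 + S(10, -1*(-13))) = (6*(23 + 6))*(-7 + (37/18 + 10*(-1*(-13))²)) = (6*29)*(-7 + (37/18 + 10*13²)) = 174*(-7 + (37/18 + 10*169)) = 174*(-7 + (37/18 + 1690)) = 174*(-7 + 30457/18) = 174*(30331/18) = 879599/3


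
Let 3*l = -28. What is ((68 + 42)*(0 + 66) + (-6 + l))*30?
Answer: 217340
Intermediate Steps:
l = -28/3 (l = (⅓)*(-28) = -28/3 ≈ -9.3333)
((68 + 42)*(0 + 66) + (-6 + l))*30 = ((68 + 42)*(0 + 66) + (-6 - 28/3))*30 = (110*66 - 46/3)*30 = (7260 - 46/3)*30 = (21734/3)*30 = 217340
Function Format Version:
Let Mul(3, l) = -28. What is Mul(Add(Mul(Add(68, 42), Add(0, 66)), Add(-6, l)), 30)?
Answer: 217340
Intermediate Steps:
l = Rational(-28, 3) (l = Mul(Rational(1, 3), -28) = Rational(-28, 3) ≈ -9.3333)
Mul(Add(Mul(Add(68, 42), Add(0, 66)), Add(-6, l)), 30) = Mul(Add(Mul(Add(68, 42), Add(0, 66)), Add(-6, Rational(-28, 3))), 30) = Mul(Add(Mul(110, 66), Rational(-46, 3)), 30) = Mul(Add(7260, Rational(-46, 3)), 30) = Mul(Rational(21734, 3), 30) = 217340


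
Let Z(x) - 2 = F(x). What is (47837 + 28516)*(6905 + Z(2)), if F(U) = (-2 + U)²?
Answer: 527370171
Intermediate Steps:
Z(x) = 2 + (-2 + x)²
(47837 + 28516)*(6905 + Z(2)) = (47837 + 28516)*(6905 + (2 + (-2 + 2)²)) = 76353*(6905 + (2 + 0²)) = 76353*(6905 + (2 + 0)) = 76353*(6905 + 2) = 76353*6907 = 527370171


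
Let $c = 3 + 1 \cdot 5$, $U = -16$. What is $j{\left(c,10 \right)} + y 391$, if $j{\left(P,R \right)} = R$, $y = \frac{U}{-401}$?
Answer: $\frac{10266}{401} \approx 25.601$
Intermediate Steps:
$c = 8$ ($c = 3 + 5 = 8$)
$y = \frac{16}{401}$ ($y = - \frac{16}{-401} = \left(-16\right) \left(- \frac{1}{401}\right) = \frac{16}{401} \approx 0.0399$)
$j{\left(c,10 \right)} + y 391 = 10 + \frac{16}{401} \cdot 391 = 10 + \frac{6256}{401} = \frac{10266}{401}$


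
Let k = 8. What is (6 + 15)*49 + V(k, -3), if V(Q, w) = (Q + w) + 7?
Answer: 1041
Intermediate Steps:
V(Q, w) = 7 + Q + w
(6 + 15)*49 + V(k, -3) = (6 + 15)*49 + (7 + 8 - 3) = 21*49 + 12 = 1029 + 12 = 1041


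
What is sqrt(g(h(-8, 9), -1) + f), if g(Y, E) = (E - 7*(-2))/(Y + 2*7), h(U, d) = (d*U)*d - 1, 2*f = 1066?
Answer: sqrt(214910670)/635 ≈ 23.086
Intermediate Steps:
f = 533 (f = (1/2)*1066 = 533)
h(U, d) = -1 + U*d**2 (h(U, d) = (U*d)*d - 1 = U*d**2 - 1 = -1 + U*d**2)
g(Y, E) = (14 + E)/(14 + Y) (g(Y, E) = (E + 14)/(Y + 14) = (14 + E)/(14 + Y))
sqrt(g(h(-8, 9), -1) + f) = sqrt((14 - 1)/(14 + (-1 - 8*9**2)) + 533) = sqrt(13/(14 + (-1 - 8*81)) + 533) = sqrt(13/(14 + (-1 - 648)) + 533) = sqrt(13/(14 - 649) + 533) = sqrt(13/(-635) + 533) = sqrt(-1/635*13 + 533) = sqrt(-13/635 + 533) = sqrt(338442/635) = sqrt(214910670)/635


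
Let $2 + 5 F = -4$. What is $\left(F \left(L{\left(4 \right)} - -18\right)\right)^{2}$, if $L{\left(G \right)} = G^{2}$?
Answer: $\frac{41616}{25} \approx 1664.6$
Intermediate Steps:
$F = - \frac{6}{5}$ ($F = - \frac{2}{5} + \frac{1}{5} \left(-4\right) = - \frac{2}{5} - \frac{4}{5} = - \frac{6}{5} \approx -1.2$)
$\left(F \left(L{\left(4 \right)} - -18\right)\right)^{2} = \left(- \frac{6 \left(4^{2} - -18\right)}{5}\right)^{2} = \left(- \frac{6 \left(16 + 18\right)}{5}\right)^{2} = \left(\left(- \frac{6}{5}\right) 34\right)^{2} = \left(- \frac{204}{5}\right)^{2} = \frac{41616}{25}$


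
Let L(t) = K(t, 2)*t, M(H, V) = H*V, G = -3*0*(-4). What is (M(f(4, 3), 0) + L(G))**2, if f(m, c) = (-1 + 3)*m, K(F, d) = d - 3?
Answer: 0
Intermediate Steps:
K(F, d) = -3 + d
G = 0 (G = 0*(-4) = 0)
f(m, c) = 2*m
L(t) = -t (L(t) = (-3 + 2)*t = -t)
(M(f(4, 3), 0) + L(G))**2 = ((2*4)*0 - 1*0)**2 = (8*0 + 0)**2 = (0 + 0)**2 = 0**2 = 0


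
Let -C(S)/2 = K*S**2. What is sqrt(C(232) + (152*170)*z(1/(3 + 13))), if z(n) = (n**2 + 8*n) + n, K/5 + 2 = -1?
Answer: sqrt(26069695)/4 ≈ 1276.5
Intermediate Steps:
K = -15 (K = -10 + 5*(-1) = -10 - 5 = -15)
C(S) = 30*S**2 (C(S) = -(-30)*S**2 = 30*S**2)
z(n) = n**2 + 9*n
sqrt(C(232) + (152*170)*z(1/(3 + 13))) = sqrt(30*232**2 + (152*170)*((9 + 1/(3 + 13))/(3 + 13))) = sqrt(30*53824 + 25840*((9 + 1/16)/16)) = sqrt(1614720 + 25840*((9 + 1/16)/16)) = sqrt(1614720 + 25840*((1/16)*(145/16))) = sqrt(1614720 + 25840*(145/256)) = sqrt(1614720 + 234175/16) = sqrt(26069695/16) = sqrt(26069695)/4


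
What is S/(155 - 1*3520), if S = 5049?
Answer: -5049/3365 ≈ -1.5004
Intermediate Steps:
S/(155 - 1*3520) = 5049/(155 - 1*3520) = 5049/(155 - 3520) = 5049/(-3365) = 5049*(-1/3365) = -5049/3365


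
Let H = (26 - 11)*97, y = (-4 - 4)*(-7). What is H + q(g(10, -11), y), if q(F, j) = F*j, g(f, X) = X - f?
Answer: 279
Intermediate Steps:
y = 56 (y = -8*(-7) = 56)
H = 1455 (H = 15*97 = 1455)
H + q(g(10, -11), y) = 1455 + (-11 - 1*10)*56 = 1455 + (-11 - 10)*56 = 1455 - 21*56 = 1455 - 1176 = 279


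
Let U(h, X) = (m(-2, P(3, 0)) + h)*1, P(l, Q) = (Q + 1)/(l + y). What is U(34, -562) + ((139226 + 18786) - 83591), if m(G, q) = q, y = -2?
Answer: 74456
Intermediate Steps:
P(l, Q) = (1 + Q)/(-2 + l) (P(l, Q) = (Q + 1)/(l - 2) = (1 + Q)/(-2 + l))
U(h, X) = 1 + h (U(h, X) = ((1 + 0)/(-2 + 3) + h)*1 = (1/1 + h)*1 = (1*1 + h)*1 = (1 + h)*1 = 1 + h)
U(34, -562) + ((139226 + 18786) - 83591) = (1 + 34) + ((139226 + 18786) - 83591) = 35 + (158012 - 83591) = 35 + 74421 = 74456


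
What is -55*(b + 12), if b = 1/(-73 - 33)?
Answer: -69905/106 ≈ -659.48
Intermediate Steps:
b = -1/106 (b = 1/(-106) = -1/106 ≈ -0.0094340)
-55*(b + 12) = -55*(-1/106 + 12) = -55*1271/106 = -69905/106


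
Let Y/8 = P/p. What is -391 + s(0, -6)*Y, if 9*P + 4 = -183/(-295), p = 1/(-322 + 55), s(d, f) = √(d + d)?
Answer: -391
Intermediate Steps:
s(d, f) = √2*√d (s(d, f) = √(2*d) = √2*√d)
p = -1/267 (p = 1/(-267) = -1/267 ≈ -0.0037453)
P = -997/2655 (P = -4/9 + (-183/(-295))/9 = -4/9 + (-183*(-1/295))/9 = -4/9 + (⅑)*(183/295) = -4/9 + 61/885 = -997/2655 ≈ -0.37552)
Y = 709864/885 (Y = 8*(-997/(2655*(-1/267))) = 8*(-997/2655*(-267)) = 8*(88733/885) = 709864/885 ≈ 802.11)
-391 + s(0, -6)*Y = -391 + (√2*√0)*(709864/885) = -391 + (√2*0)*(709864/885) = -391 + 0*(709864/885) = -391 + 0 = -391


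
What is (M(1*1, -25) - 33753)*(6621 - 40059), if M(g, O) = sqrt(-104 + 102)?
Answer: 1128632814 - 33438*I*sqrt(2) ≈ 1.1286e+9 - 47289.0*I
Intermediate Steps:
M(g, O) = I*sqrt(2) (M(g, O) = sqrt(-2) = I*sqrt(2))
(M(1*1, -25) - 33753)*(6621 - 40059) = (I*sqrt(2) - 33753)*(6621 - 40059) = (-33753 + I*sqrt(2))*(-33438) = 1128632814 - 33438*I*sqrt(2)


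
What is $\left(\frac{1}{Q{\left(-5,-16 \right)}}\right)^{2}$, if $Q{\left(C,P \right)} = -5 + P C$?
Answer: $\frac{1}{5625} \approx 0.00017778$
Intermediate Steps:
$Q{\left(C,P \right)} = -5 + C P$
$\left(\frac{1}{Q{\left(-5,-16 \right)}}\right)^{2} = \left(\frac{1}{-5 - -80}\right)^{2} = \left(\frac{1}{-5 + 80}\right)^{2} = \left(\frac{1}{75}\right)^{2} = \frac{1}{5625}$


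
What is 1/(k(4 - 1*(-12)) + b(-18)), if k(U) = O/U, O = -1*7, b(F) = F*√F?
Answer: -112/1493041 + 13824*I*√2/1493041 ≈ -7.5015e-5 + 0.013094*I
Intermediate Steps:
b(F) = F^(3/2)
O = -7
k(U) = -7/U
1/(k(4 - 1*(-12)) + b(-18)) = 1/(-7/(4 - 1*(-12)) + (-18)^(3/2)) = 1/(-7/(4 + 12) - 54*I*√2) = 1/(-7/16 - 54*I*√2)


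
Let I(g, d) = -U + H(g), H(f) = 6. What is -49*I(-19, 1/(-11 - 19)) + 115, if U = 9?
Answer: 262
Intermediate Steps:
I(g, d) = -3 (I(g, d) = -1*9 + 6 = -9 + 6 = -3)
-49*I(-19, 1/(-11 - 19)) + 115 = -49*(-3) + 115 = 147 + 115 = 262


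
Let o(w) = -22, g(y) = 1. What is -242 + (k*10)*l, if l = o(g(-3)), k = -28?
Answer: 5918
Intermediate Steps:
l = -22
-242 + (k*10)*l = -242 - 28*10*(-22) = -242 - 280*(-22) = -242 + 6160 = 5918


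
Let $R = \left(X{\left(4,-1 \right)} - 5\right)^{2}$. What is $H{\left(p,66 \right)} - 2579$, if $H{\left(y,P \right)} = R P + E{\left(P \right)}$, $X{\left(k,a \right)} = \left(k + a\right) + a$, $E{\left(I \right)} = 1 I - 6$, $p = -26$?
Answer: $-1925$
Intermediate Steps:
$E{\left(I \right)} = -6 + I$ ($E{\left(I \right)} = I - 6 = -6 + I$)
$X{\left(k,a \right)} = k + 2 a$ ($X{\left(k,a \right)} = \left(a + k\right) + a = k + 2 a$)
$R = 9$ ($R = \left(\left(4 + 2 \left(-1\right)\right) - 5\right)^{2} = \left(\left(4 - 2\right) - 5\right)^{2} = \left(2 - 5\right)^{2} = \left(-3\right)^{2} = 9$)
$H{\left(y,P \right)} = -6 + 10 P$ ($H{\left(y,P \right)} = 9 P + \left(-6 + P\right) = -6 + 10 P$)
$H{\left(p,66 \right)} - 2579 = \left(-6 + 10 \cdot 66\right) - 2579 = \left(-6 + 660\right) - 2579 = 654 - 2579 = -1925$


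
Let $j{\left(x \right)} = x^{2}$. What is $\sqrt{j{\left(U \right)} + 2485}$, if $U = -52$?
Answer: $\sqrt{5189} \approx 72.035$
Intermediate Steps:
$\sqrt{j{\left(U \right)} + 2485} = \sqrt{\left(-52\right)^{2} + 2485} = \sqrt{2704 + 2485} = \sqrt{5189}$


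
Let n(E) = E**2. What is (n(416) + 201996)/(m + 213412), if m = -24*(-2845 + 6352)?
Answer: 93763/32311 ≈ 2.9019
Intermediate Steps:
m = -84168 (m = -24*3507 = -84168)
(n(416) + 201996)/(m + 213412) = (416**2 + 201996)/(-84168 + 213412) = (173056 + 201996)/129244 = 375052*(1/129244) = 93763/32311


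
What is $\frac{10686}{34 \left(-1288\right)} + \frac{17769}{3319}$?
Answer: $\frac{371336607}{72672824} \approx 5.1097$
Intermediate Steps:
$\frac{10686}{34 \left(-1288\right)} + \frac{17769}{3319} = \frac{10686}{-43792} + 17769 \cdot \frac{1}{3319} = 10686 \left(- \frac{1}{43792}\right) + \frac{17769}{3319} = - \frac{5343}{21896} + \frac{17769}{3319} = \frac{371336607}{72672824}$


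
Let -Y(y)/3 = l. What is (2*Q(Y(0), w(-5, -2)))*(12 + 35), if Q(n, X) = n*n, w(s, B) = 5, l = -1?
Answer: 846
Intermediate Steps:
Y(y) = 3 (Y(y) = -3*(-1) = 3)
Q(n, X) = n²
(2*Q(Y(0), w(-5, -2)))*(12 + 35) = (2*3²)*(12 + 35) = (2*9)*47 = 18*47 = 846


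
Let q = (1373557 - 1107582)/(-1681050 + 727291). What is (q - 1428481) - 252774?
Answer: -1603512353520/953759 ≈ -1.6813e+6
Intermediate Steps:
q = -265975/953759 (q = 265975/(-953759) = 265975*(-1/953759) = -265975/953759 ≈ -0.27887)
(q - 1428481) - 252774 = (-265975/953759 - 1428481) - 252774 = -1362426876054/953759 - 252774 = -1603512353520/953759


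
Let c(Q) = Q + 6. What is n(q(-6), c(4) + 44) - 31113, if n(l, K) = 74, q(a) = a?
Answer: -31039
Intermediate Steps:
c(Q) = 6 + Q
n(q(-6), c(4) + 44) - 31113 = 74 - 31113 = -31039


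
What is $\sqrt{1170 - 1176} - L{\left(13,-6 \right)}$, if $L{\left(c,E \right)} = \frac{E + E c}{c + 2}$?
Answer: $\frac{28}{5} + i \sqrt{6} \approx 5.6 + 2.4495 i$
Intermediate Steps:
$L{\left(c,E \right)} = \frac{E + E c}{2 + c}$
$\sqrt{1170 - 1176} - L{\left(13,-6 \right)} = \sqrt{1170 - 1176} - - \frac{6 \left(1 + 13\right)}{2 + 13} = \sqrt{-6} - \left(-6\right) \frac{1}{15} \cdot 14 = i \sqrt{6} - \left(-6\right) \frac{1}{15} \cdot 14 = i \sqrt{6} - - \frac{28}{5} = i \sqrt{6} + \frac{28}{5} = \frac{28}{5} + i \sqrt{6}$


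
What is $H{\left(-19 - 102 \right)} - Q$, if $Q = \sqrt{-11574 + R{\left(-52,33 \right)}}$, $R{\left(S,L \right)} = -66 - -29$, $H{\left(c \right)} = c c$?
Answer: $14641 - i \sqrt{11611} \approx 14641.0 - 107.75 i$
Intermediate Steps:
$H{\left(c \right)} = c^{2}$
$R{\left(S,L \right)} = -37$ ($R{\left(S,L \right)} = -66 + 29 = -37$)
$Q = i \sqrt{11611}$ ($Q = \sqrt{-11574 - 37} = \sqrt{-11611} = i \sqrt{11611} \approx 107.75 i$)
$H{\left(-19 - 102 \right)} - Q = \left(-19 - 102\right)^{2} - i \sqrt{11611} = \left(-121\right)^{2} - i \sqrt{11611} = 14641 - i \sqrt{11611}$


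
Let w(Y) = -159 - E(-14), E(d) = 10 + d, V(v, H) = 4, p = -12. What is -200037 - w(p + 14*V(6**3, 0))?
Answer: -199882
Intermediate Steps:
w(Y) = -155 (w(Y) = -159 - (10 - 14) = -159 - 1*(-4) = -159 + 4 = -155)
-200037 - w(p + 14*V(6**3, 0)) = -200037 - 1*(-155) = -200037 + 155 = -199882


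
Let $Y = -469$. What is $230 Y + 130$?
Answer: $-107740$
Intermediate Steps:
$230 Y + 130 = 230 \left(-469\right) + 130 = -107870 + 130 = -107740$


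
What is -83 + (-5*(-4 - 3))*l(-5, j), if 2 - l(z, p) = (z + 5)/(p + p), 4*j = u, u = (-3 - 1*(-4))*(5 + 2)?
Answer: -13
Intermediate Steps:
u = 7 (u = (-3 + 4)*7 = 1*7 = 7)
j = 7/4 (j = (1/4)*7 = 7/4 ≈ 1.7500)
l(z, p) = 2 - (5 + z)/(2*p) (l(z, p) = 2 - (z + 5)/(p + p) = 2 - (5 + z)/(2*p))
-83 + (-5*(-4 - 3))*l(-5, j) = -83 + (-5*(-4 - 3))*((-5 - 1*(-5) + 4*(7/4))/(2*(7/4))) = -83 + (-5*(-7))*((1/2)*(4/7)*(-5 + 5 + 7)) = -83 + 35*((1/2)*(4/7)*7) = -83 + 35*2 = -83 + 70 = -13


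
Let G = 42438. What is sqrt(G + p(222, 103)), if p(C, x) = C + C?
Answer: sqrt(42882) ≈ 207.08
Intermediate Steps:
p(C, x) = 2*C
sqrt(G + p(222, 103)) = sqrt(42438 + 2*222) = sqrt(42438 + 444) = sqrt(42882)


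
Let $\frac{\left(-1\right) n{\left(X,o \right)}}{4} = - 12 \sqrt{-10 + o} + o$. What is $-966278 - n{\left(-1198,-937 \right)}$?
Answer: $-970026 - 48 i \sqrt{947} \approx -9.7003 \cdot 10^{5} - 1477.1 i$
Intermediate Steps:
$n{\left(X,o \right)} = - 4 o + 48 \sqrt{-10 + o}$ ($n{\left(X,o \right)} = - 4 \left(- 12 \sqrt{-10 + o} + o\right) = - 4 \left(o - 12 \sqrt{-10 + o}\right) = - 4 o + 48 \sqrt{-10 + o}$)
$-966278 - n{\left(-1198,-937 \right)} = -966278 - \left(\left(-4\right) \left(-937\right) + 48 \sqrt{-10 - 937}\right) = -966278 - \left(3748 + 48 \sqrt{-947}\right) = -966278 - \left(3748 + 48 i \sqrt{947}\right) = -970026 - 48 i \sqrt{947}$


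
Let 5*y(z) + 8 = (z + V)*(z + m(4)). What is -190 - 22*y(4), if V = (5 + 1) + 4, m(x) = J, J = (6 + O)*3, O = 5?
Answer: -2434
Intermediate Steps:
J = 33 (J = (6 + 5)*3 = 11*3 = 33)
m(x) = 33
V = 10 (V = 6 + 4 = 10)
y(z) = -8/5 + (10 + z)*(33 + z)/5 (y(z) = -8/5 + ((z + 10)*(z + 33))/5 = -8/5 + ((10 + z)*(33 + z))/5 = -8/5 + (10 + z)*(33 + z)/5)
-190 - 22*y(4) = -190 - 22*(322/5 + (⅕)*4² + (43/5)*4) = -190 - 22*(322/5 + (⅕)*16 + 172/5) = -190 - 22*(322/5 + 16/5 + 172/5) = -190 - 22*102 = -190 - 1*2244 = -190 - 2244 = -2434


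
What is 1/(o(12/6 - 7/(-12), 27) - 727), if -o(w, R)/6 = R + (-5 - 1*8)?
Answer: -1/811 ≈ -0.0012330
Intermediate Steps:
o(w, R) = 78 - 6*R (o(w, R) = -6*(R + (-5 - 1*8)) = -6*(R + (-5 - 8)) = -6*(R - 13) = -6*(-13 + R) = 78 - 6*R)
1/(o(12/6 - 7/(-12), 27) - 727) = 1/((78 - 6*27) - 727) = 1/((78 - 162) - 727) = 1/(-84 - 727) = 1/(-811) = -1/811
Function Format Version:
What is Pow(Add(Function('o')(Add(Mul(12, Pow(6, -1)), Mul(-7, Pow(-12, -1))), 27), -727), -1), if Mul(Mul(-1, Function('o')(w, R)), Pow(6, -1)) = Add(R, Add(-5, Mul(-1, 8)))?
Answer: Rational(-1, 811) ≈ -0.0012330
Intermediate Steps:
Function('o')(w, R) = Add(78, Mul(-6, R)) (Function('o')(w, R) = Mul(-6, Add(R, Add(-5, Mul(-1, 8)))) = Mul(-6, Add(R, Add(-5, -8))) = Mul(-6, Add(R, -13)) = Mul(-6, Add(-13, R)) = Add(78, Mul(-6, R)))
Pow(Add(Function('o')(Add(Mul(12, Pow(6, -1)), Mul(-7, Pow(-12, -1))), 27), -727), -1) = Pow(Add(Add(78, Mul(-6, 27)), -727), -1) = Pow(Add(Add(78, -162), -727), -1) = Pow(Add(-84, -727), -1) = Pow(-811, -1) = Rational(-1, 811)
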